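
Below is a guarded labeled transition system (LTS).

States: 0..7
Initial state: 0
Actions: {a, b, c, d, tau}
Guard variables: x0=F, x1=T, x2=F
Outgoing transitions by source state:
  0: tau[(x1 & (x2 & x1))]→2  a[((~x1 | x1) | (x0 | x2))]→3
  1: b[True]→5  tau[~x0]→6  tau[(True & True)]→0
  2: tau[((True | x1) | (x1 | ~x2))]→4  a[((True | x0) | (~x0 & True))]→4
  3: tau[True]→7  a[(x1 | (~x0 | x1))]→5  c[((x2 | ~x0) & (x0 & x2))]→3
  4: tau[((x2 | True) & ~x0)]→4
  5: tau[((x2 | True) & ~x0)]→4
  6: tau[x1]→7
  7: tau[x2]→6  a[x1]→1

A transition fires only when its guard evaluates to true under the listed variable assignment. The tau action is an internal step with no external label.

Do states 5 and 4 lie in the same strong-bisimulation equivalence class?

Answer: BISIMILAR

Working:
Compute ~ classes (split until stable):
  P[0] = {{0,1,2,3,4,5,6,7}}
  P[1] = {{0,7},{1},{2,3},{4,5,6}}
  P[2] = {{0},{1},{2},{3},{4,5},{6},{7}}
stable after 3 split(s): 7 block(s)
5∈{4,5}, 4∈{4,5}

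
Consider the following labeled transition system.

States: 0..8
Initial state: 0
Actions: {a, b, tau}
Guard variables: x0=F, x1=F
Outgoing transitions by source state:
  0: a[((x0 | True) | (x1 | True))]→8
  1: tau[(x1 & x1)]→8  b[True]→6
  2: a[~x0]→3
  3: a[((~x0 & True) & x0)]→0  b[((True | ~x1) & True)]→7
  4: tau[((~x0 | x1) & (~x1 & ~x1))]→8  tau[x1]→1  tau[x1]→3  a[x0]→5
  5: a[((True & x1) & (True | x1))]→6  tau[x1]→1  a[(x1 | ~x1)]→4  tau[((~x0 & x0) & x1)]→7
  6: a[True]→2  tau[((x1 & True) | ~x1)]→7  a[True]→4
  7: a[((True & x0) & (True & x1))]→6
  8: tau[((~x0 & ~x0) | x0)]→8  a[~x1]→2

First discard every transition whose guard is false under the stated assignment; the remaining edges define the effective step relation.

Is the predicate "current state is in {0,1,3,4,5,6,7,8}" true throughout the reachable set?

Inv-set: {0,1,3,4,5,6,7,8}
R = {0,2,3,7,8}
  0: safe
  2: ✗ unsafe
  3: safe
  7: safe
  8: safe
witness against invariant: a·a → 2

Answer: INVARIANT VIOLATED at state 2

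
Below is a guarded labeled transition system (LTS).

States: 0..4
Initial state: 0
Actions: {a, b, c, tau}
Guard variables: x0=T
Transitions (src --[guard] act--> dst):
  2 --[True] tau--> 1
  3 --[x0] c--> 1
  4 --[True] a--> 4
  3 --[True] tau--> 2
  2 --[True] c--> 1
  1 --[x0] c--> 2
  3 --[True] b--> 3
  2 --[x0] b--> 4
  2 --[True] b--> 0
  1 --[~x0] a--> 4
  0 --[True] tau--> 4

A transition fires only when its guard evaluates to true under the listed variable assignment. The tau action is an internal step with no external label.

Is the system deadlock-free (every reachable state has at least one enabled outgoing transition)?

Answer: DEADLOCK-FREE

Trace:
R = {0,4}
  0: tau→4  [deg 1]
  4: a→4  [deg 1]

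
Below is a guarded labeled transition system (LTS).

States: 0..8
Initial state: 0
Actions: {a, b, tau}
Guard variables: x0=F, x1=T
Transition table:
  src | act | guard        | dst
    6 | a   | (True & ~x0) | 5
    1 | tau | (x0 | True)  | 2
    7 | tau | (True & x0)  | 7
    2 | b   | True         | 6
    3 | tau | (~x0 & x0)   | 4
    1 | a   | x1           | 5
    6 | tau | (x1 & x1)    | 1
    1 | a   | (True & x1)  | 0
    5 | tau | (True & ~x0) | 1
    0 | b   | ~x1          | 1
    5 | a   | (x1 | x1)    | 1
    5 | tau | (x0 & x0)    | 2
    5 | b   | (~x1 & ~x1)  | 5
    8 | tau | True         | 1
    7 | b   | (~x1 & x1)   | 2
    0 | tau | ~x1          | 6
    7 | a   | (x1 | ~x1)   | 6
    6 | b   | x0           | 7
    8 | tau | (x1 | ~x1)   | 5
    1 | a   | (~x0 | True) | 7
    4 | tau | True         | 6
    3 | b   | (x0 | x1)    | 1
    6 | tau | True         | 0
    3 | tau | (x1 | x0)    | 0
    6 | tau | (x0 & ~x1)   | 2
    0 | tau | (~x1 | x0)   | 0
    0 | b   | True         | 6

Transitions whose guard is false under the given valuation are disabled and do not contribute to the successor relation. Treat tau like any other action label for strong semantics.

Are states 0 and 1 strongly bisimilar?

Compute ~ classes (split until stable):
  π0 = {{0,1,2,3,4,5,6,7,8}}
  π1 = {{0,2},{1,5,6},{3},{4,8},{7}}
  π2 = {{0,2},{1},{3},{4,8},{5},{6},{7}}
  π3 = {{0,2},{1},{3},{4},{5},{6},{7},{8}}
stable after 4 split(s): 8 block(s)
class of 0: {0,2}; class of 1: {1}

Answer: NOT BISIMILAR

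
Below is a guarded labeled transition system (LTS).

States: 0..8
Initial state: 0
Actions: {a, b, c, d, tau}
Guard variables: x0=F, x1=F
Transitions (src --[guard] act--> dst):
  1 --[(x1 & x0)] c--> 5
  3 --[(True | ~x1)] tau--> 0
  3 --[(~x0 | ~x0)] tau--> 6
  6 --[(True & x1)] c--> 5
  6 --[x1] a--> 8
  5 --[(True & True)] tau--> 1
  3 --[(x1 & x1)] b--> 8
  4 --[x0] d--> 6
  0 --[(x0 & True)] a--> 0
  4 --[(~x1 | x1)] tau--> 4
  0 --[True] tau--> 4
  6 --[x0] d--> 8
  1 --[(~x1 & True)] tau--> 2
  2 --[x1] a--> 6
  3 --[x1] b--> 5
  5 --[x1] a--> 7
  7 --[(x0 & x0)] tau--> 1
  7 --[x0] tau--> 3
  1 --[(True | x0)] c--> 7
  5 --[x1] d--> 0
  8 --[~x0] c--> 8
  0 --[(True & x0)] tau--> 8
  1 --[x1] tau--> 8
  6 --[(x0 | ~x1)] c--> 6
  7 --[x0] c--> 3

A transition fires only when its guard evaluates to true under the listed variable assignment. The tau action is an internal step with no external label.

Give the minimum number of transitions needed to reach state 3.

Breadth-first toward 3:
  L0 = {0}
  L1 = {4}
3 never appears.

Answer: UNREACHABLE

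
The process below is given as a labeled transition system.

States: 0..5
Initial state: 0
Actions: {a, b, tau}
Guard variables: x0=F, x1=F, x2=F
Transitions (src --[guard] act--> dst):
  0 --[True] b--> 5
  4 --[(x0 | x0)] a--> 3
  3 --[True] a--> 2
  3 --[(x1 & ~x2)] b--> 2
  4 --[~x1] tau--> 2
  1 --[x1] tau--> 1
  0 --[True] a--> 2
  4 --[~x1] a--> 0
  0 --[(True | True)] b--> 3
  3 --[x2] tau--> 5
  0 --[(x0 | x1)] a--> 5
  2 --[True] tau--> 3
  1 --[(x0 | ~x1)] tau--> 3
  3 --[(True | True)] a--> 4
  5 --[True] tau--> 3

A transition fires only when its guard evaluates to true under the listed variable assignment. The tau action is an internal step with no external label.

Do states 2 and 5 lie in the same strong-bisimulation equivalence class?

Compute ~ classes (split until stable):
  round 0: {{0,1,2,3,4,5}}
  round 1: {{0},{1,2,5},{3},{4}}
stable after 2 split(s): 4 block(s)
class of 2: {1,2,5}; class of 5: {1,2,5}

Answer: BISIMILAR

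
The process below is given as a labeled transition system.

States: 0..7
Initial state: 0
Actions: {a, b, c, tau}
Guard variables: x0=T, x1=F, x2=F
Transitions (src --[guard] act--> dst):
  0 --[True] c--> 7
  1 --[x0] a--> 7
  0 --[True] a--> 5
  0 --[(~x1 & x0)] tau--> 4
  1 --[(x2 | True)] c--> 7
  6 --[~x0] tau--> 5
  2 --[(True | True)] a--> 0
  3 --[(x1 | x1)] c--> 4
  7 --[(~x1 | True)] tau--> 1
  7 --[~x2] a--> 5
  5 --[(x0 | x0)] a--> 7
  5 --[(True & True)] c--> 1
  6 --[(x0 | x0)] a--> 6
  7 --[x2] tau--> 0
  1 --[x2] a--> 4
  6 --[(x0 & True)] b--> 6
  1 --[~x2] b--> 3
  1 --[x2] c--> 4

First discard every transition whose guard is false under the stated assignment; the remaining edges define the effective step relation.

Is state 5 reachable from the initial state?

Answer: REACHABLE

Analysis:
13 transition(s) survive guard evaluation.
depth 0: {0}
depth 1: {4,5,7}  total {0,4,5,7}
depth 2: {1}  total {0,1,4,5,7}
depth 3: {3}  total {0,1,3,4,5,7}
R = {0,1,3,4,5,7}
trace reaching 5: a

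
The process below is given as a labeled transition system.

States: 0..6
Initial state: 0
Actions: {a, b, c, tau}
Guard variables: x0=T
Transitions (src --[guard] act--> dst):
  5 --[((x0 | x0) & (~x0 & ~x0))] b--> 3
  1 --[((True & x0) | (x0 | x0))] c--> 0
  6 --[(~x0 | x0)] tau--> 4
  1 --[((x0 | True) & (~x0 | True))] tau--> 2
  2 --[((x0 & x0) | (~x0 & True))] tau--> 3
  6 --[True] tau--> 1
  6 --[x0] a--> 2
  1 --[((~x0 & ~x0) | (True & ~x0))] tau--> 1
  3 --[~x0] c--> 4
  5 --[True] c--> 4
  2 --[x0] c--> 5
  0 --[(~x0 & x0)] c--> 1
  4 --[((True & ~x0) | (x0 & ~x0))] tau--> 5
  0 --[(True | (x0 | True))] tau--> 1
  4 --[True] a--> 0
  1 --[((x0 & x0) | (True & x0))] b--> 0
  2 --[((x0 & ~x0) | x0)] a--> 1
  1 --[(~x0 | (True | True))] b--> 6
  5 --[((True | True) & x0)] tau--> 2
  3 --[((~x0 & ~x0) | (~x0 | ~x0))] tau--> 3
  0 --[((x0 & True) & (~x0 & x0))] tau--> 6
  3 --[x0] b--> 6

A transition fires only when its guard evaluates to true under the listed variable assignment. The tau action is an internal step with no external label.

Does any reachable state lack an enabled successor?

Reach set: {0,1,2,3,4,5,6}
  0: tau→1  [1 out]
  1: b→0  b→6  c→0  tau→2  [4 out]
  2: a→1  c→5  tau→3  [3 out]
  3: b→6  [1 out]
  4: a→0  [1 out]
  5: c→4  tau→2  [2 out]
  6: a→2  tau→1  tau→4  [3 out]

Answer: DEADLOCK-FREE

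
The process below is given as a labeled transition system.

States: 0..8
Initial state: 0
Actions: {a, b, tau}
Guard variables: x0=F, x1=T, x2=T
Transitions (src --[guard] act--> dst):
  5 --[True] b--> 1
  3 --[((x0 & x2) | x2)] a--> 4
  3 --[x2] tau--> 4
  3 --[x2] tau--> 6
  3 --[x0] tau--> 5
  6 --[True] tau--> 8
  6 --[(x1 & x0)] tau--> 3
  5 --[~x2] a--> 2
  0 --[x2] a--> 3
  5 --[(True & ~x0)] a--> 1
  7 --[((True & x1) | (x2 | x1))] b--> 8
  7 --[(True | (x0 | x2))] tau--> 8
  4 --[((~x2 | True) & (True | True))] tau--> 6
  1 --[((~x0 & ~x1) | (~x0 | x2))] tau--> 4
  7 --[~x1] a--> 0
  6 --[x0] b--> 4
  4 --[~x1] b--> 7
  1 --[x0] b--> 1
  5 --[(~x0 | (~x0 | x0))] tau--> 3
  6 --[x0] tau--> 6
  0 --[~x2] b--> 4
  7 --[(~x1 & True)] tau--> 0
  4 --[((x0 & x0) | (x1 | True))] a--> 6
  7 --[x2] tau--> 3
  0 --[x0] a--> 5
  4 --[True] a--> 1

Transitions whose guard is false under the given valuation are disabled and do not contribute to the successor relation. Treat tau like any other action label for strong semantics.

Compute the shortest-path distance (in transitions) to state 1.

Layered search for 1:
  depth 0: {0}
  depth 1: {3}
  depth 2: {4,6}
  depth 3: {1,8}
1 enters at depth 3; path a·a·a

Answer: 3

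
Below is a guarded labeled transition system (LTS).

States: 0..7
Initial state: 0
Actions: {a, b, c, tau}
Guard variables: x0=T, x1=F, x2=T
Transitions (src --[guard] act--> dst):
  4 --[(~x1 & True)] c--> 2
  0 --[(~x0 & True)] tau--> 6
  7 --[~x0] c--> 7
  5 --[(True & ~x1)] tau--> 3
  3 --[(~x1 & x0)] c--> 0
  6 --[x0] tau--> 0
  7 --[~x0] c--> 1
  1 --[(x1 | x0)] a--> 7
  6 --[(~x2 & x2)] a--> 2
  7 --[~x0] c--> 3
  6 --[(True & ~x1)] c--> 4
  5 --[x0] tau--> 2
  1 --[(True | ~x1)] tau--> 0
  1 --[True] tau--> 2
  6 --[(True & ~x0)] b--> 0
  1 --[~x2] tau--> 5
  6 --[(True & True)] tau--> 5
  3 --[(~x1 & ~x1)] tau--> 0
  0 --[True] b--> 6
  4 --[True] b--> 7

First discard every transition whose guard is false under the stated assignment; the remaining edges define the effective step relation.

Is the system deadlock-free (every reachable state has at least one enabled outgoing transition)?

Reach set: {0,2,3,4,5,6,7}
  0: b→6  [1 out]
  2: ∅  [deadlock]
  3: c→0  tau→0  [2 out]
  4: b→7  c→2  [2 out]
  5: tau→2  tau→3  [2 out]
  6: c→4  tau→0  tau→5  [3 out]
  7: ∅  [deadlock]
trace reaching 2: b·tau·tau

Answer: DEADLOCK at state 2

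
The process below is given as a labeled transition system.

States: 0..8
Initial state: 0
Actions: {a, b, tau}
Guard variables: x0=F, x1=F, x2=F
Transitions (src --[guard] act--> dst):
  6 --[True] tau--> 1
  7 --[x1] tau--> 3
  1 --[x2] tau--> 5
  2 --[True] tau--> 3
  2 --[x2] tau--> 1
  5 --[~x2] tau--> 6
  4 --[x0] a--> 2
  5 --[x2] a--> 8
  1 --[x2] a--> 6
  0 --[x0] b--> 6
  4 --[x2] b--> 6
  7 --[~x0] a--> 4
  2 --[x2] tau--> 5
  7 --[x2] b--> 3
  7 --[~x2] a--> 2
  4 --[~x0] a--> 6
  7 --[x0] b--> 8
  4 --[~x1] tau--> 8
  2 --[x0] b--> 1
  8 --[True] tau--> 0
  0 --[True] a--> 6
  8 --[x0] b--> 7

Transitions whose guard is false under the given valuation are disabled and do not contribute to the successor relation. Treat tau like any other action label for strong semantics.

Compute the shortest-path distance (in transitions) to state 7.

BFS to 7:
  L0 = {0}
  L1 = {6}
  L2 = {1}
7 never appears.

Answer: UNREACHABLE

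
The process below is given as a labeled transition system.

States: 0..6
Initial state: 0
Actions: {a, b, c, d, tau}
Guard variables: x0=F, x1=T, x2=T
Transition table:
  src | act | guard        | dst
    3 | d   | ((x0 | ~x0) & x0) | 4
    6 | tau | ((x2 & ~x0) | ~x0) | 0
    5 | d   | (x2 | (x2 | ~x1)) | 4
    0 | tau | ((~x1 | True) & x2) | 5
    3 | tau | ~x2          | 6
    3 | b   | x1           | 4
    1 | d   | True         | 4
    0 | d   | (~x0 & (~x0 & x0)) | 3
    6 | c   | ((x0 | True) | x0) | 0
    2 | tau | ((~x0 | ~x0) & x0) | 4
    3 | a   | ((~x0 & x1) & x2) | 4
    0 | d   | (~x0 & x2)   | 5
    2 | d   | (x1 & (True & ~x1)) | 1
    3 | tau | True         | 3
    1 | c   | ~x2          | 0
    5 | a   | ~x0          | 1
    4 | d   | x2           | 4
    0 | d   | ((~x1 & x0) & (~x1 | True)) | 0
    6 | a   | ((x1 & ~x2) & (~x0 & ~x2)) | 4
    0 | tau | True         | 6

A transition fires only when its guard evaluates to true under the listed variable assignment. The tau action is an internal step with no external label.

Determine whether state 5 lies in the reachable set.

After dropping false guards: 12 live edges.
L0 = {0}
L1 = {5,6}  now seen {0,5,6}
L2 = {1,4}  now seen {0,1,4,5,6}
R = {0,1,4,5,6}
Path to 5: tau

Answer: REACHABLE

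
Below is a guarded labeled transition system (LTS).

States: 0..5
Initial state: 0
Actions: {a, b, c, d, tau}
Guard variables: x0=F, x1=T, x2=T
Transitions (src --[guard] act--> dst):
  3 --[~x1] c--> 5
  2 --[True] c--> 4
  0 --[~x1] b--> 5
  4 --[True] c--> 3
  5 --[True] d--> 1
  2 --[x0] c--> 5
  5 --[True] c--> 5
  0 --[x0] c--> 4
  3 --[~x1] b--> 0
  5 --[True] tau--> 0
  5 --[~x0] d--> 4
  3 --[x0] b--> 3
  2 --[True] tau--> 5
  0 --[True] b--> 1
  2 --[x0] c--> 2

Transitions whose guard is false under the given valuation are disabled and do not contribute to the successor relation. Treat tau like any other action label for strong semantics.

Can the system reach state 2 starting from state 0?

After dropping false guards: 8 live edges.
depth 0: {0}
depth 1: {1}  total {0,1}
Reach set: {0,1}

Answer: UNREACHABLE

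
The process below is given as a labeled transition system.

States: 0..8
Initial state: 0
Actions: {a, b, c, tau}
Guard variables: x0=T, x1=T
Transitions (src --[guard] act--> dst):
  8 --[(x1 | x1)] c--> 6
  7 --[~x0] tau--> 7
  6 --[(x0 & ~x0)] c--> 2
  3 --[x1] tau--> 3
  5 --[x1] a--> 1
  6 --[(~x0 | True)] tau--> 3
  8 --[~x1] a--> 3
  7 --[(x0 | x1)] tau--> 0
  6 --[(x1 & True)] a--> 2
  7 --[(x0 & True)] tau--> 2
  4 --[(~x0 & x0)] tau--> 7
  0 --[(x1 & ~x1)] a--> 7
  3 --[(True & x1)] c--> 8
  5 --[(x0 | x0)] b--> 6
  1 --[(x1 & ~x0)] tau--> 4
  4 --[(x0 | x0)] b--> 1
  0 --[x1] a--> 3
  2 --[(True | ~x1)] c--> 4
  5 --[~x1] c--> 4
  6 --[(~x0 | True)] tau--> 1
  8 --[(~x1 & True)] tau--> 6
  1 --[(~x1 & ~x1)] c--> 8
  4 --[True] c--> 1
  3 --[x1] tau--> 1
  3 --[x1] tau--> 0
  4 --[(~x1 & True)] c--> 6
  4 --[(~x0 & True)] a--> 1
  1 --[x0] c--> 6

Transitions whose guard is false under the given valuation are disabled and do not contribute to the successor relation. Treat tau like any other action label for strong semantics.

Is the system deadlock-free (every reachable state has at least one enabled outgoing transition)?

Answer: DEADLOCK-FREE

Trace:
R = {0,1,2,3,4,6,8}
  0: a→3  [1 out]
  1: c→6  [1 out]
  2: c→4  [1 out]
  3: c→8  tau→0  tau→1  tau→3  [4 out]
  4: b→1  c→1  [2 out]
  6: a→2  tau→1  tau→3  [3 out]
  8: c→6  [1 out]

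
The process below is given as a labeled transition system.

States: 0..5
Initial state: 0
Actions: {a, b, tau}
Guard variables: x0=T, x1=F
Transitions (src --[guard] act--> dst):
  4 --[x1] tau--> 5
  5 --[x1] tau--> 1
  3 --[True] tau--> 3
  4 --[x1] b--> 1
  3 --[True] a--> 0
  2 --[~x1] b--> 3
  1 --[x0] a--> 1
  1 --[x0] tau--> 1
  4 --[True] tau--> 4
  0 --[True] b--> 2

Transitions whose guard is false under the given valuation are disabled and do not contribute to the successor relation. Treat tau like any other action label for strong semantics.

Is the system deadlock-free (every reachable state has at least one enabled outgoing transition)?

R = {0,2,3}
  0: b→2  [1 exit(s)]
  2: b→3  [1 exit(s)]
  3: a→0  tau→3  [2 exit(s)]

Answer: DEADLOCK-FREE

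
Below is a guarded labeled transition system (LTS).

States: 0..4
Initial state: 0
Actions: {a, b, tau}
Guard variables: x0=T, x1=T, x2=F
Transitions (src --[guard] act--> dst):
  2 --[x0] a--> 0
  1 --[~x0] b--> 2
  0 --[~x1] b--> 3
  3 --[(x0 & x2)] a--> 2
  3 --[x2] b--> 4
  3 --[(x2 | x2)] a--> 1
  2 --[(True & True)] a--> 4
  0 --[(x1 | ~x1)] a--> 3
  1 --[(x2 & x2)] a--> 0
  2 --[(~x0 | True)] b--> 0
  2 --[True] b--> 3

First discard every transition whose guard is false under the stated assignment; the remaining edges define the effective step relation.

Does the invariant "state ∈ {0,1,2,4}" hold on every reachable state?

Inv-set: {0,1,2,4}
Reachable = {0,3}
  0: safe
  3: outside
reach 3 via a — violates

Answer: INVARIANT VIOLATED at state 3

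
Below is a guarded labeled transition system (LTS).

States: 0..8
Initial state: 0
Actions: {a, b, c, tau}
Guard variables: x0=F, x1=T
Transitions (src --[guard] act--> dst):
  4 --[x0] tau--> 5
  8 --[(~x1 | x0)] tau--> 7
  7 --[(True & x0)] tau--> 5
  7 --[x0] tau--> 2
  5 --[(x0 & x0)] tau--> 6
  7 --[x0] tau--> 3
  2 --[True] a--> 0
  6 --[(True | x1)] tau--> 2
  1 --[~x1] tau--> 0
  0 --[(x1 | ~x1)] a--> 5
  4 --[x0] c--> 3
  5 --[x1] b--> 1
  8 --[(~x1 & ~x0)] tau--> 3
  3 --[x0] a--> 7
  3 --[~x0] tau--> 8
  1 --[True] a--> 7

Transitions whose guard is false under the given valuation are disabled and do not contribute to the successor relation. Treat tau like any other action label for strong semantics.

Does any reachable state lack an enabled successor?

Answer: DEADLOCK at state 7

Analysis:
Reach set: {0,1,5,7}
  0: a→5  [1 out]
  1: a→7  [1 out]
  5: b→1  [1 out]
  7: ∅  [STUCK]
trace reaching 7: a·b·a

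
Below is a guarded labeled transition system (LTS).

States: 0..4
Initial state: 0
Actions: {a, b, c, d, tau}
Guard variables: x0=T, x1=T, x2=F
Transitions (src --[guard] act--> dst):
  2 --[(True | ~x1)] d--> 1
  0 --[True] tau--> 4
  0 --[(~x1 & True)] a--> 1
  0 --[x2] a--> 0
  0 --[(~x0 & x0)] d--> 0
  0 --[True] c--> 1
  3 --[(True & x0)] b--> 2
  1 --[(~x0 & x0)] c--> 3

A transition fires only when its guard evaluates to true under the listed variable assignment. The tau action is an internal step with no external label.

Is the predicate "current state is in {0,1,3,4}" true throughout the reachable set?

Answer: INVARIANT HOLDS

Analysis:
Inv-set: {0,1,3,4}
Reachable = {0,1,4}
  0: ✓
  1: ✓
  4: ✓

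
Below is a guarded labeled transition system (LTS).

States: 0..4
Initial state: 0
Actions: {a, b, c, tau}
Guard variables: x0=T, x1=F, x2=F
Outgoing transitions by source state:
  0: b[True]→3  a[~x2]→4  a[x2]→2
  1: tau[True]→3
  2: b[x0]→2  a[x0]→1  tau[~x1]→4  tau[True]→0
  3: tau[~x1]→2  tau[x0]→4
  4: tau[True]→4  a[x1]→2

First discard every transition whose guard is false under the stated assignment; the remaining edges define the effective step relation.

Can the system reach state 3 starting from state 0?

Answer: REACHABLE

Working:
After dropping false guards: 10 live edges.
L0 = {0}
L1 = {3,4}  now seen {0,3,4}
L2 = {2}  now seen {0,2,3,4}
L3 = {1}  now seen {0,1,2,3,4}
Reach set: {0,1,2,3,4}
witness 3: b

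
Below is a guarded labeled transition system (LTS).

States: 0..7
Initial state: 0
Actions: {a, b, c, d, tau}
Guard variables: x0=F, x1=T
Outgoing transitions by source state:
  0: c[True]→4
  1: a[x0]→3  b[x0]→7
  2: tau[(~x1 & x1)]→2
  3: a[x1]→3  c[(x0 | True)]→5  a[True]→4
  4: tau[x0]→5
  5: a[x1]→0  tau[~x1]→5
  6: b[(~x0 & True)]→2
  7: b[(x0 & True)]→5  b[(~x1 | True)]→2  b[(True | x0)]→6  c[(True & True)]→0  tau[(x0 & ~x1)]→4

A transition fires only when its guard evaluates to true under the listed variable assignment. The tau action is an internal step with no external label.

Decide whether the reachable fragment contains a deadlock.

R = {0,4}
  0: c→4  [deg 1]
  4: ∅  [deadlock]
trace reaching 4: c

Answer: DEADLOCK at state 4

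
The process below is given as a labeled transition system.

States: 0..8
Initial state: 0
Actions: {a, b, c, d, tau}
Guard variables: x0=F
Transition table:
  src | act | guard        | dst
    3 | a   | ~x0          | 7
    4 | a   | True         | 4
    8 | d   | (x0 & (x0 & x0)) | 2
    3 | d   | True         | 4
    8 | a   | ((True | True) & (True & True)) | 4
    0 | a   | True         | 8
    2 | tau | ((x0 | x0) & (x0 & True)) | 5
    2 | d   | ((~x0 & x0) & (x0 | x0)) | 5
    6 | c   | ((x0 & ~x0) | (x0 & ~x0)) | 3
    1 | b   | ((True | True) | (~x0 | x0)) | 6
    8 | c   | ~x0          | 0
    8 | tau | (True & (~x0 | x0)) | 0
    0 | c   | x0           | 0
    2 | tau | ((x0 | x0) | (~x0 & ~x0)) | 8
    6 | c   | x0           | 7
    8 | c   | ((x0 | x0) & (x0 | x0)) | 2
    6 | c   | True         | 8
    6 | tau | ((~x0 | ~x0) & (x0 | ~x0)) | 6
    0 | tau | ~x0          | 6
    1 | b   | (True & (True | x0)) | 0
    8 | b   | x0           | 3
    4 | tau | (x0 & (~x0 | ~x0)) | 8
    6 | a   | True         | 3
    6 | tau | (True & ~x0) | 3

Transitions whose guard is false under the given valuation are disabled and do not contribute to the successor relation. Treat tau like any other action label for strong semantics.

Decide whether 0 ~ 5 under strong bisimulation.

Refine partition for ~:
  P[0] = {{0,1,2,3,4,5,6,7,8}}
  P[1] = {{0},{1},{2},{3},{4},{5,7},{6,8}}
  P[2] = {{0},{1},{2},{3},{4},{5,7},{6},{8}}
Fixed point at round 3; 8 class(es).
class of 0: {0}; class of 5: {5,7}

Answer: NOT BISIMILAR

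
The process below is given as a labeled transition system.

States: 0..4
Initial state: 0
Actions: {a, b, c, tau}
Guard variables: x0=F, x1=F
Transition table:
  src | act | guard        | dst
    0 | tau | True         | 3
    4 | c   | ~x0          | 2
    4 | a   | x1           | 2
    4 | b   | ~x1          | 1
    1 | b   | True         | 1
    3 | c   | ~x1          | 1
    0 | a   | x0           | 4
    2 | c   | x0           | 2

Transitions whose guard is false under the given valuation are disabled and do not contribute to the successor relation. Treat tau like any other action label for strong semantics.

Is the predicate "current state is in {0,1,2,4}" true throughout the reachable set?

Inv-set: {0,1,2,4}
Reach set: {0,1,3}
  0: safe
  1: safe
  3: outside
counterexample path to 3: tau

Answer: INVARIANT VIOLATED at state 3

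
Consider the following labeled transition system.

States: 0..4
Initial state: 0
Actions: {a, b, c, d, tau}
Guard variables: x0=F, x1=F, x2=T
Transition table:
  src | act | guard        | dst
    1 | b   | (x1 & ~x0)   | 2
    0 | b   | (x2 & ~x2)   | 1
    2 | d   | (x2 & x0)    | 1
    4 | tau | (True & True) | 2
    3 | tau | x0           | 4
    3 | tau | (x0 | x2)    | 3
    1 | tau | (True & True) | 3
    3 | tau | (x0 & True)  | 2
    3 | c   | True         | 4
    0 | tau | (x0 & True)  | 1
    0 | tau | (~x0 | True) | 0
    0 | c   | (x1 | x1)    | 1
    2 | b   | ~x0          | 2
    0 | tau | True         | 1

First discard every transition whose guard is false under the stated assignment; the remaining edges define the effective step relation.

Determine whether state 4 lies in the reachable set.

Answer: REACHABLE

Working:
7 transition(s) survive guard evaluation.
depth 0: {0}
depth 1: {1}  cumulative {0,1}
depth 2: {3}  cumulative {0,1,3}
depth 3: {4}  cumulative {0,1,3,4}
depth 4: {2}  cumulative {0,1,2,3,4}
Reachable = {0,1,2,3,4}
Path to 4: tau·tau·c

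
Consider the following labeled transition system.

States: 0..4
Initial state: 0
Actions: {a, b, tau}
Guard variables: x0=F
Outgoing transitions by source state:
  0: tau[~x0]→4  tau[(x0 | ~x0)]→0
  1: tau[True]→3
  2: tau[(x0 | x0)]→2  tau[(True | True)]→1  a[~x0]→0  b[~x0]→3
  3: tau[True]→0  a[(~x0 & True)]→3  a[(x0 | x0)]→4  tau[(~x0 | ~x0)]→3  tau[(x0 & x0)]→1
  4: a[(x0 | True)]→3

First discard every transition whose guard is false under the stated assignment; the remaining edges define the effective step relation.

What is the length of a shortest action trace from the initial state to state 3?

Breadth-first toward 3:
  Layer 0: {0}
  Layer 1: {4}
  Layer 2: {3}
first hit 3 at d=2 via tau·a

Answer: 2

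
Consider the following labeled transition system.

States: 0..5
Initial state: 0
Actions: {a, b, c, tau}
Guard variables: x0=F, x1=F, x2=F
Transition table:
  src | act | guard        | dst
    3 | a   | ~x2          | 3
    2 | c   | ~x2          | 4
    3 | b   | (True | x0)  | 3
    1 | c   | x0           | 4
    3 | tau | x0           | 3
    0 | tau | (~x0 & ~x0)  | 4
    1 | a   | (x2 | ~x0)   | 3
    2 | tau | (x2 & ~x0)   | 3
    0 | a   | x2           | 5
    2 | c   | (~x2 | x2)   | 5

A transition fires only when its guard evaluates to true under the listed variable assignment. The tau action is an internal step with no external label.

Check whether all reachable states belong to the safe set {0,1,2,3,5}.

Answer: INVARIANT VIOLATED at state 4

Analysis:
Inv-set: {0,1,2,3,5}
Reachable = {0,4}
  0: ok
  4: VIOLATES
witness against invariant: tau → 4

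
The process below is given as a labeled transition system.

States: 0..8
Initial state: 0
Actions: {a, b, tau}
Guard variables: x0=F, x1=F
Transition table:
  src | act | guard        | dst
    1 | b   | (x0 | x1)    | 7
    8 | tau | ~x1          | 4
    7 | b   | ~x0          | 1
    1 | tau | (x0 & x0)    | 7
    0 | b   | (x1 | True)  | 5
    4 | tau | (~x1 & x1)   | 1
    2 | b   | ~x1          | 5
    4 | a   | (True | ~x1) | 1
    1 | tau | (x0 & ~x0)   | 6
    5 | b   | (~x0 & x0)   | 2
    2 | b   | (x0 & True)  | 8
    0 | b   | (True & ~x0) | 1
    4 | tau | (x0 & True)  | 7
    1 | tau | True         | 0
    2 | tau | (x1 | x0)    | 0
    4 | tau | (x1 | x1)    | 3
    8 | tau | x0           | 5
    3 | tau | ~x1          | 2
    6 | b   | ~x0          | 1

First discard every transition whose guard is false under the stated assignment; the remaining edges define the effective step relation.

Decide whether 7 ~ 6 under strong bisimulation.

Answer: BISIMILAR

Analysis:
Compute ~ classes (split until stable):
  π0 = {{0,1,2,3,4,5,6,7,8}}
  π1 = {{0,2,6,7},{1,3,8},{4},{5}}
  π2 = {{0},{1,3},{2},{4},{5},{6,7},{8}}
  π3 = {{0},{1},{2},{3},{4},{5},{6,7},{8}}
Fixed point at round 4; 8 class(es).
[7]={6,7}  [6]={6,7}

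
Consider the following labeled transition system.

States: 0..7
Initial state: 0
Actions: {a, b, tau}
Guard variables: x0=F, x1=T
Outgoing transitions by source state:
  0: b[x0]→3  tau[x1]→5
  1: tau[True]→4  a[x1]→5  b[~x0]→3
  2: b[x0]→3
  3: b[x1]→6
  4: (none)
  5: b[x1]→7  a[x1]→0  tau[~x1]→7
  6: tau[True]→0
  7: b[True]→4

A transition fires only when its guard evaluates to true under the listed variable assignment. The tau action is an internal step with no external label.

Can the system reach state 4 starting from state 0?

Answer: REACHABLE

Working:
9 transition(s) survive guard evaluation.
depth 0: {0}
depth 1: {5}  cumulative {0,5}
depth 2: {7}  cumulative {0,5,7}
depth 3: {4}  cumulative {0,4,5,7}
R = {0,4,5,7}
Path to 4: tau·b·b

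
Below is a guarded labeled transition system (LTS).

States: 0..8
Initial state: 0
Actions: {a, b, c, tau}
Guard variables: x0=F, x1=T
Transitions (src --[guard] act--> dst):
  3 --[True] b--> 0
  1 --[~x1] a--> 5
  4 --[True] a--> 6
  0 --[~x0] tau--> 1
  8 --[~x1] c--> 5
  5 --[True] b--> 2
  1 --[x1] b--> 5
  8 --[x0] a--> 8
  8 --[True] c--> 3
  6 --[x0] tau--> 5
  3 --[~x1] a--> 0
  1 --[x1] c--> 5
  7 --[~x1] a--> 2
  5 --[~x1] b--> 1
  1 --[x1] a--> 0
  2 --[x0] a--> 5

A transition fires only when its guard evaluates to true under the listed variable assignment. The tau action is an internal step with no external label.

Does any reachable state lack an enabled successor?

Answer: DEADLOCK at state 2

Trace:
Reach set: {0,1,2,5}
  0: tau→1  [deg 1]
  1: a→0  b→5  c→5  [deg 3]
  2: ∅  [deadlock]
  5: b→2  [deg 1]
Path to 2: tau·b·b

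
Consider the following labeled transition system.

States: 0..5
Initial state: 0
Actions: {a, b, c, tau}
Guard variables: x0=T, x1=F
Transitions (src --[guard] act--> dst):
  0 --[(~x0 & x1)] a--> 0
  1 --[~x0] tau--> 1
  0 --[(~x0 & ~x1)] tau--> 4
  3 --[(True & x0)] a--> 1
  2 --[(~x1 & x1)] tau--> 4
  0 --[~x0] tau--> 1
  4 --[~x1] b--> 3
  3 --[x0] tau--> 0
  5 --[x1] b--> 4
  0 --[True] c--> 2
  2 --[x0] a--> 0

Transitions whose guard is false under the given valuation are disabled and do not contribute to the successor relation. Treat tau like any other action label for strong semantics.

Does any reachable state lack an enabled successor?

Reach set: {0,2}
  0: c→2  [deg 1]
  2: a→0  [deg 1]

Answer: DEADLOCK-FREE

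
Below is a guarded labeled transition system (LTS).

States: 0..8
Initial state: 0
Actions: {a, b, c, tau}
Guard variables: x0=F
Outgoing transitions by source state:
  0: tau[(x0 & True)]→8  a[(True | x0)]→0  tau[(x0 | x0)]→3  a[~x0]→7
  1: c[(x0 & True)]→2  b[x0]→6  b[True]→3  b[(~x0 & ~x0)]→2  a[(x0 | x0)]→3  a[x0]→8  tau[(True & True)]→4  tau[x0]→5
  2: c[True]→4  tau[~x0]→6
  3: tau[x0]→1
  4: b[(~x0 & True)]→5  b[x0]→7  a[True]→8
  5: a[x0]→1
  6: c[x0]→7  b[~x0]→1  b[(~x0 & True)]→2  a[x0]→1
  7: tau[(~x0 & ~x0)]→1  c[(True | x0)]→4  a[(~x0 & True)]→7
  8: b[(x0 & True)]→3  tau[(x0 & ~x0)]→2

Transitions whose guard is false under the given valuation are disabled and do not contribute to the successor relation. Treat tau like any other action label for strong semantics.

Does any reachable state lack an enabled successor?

R = {0,1,2,3,4,5,6,7,8}
  0: a→0  a→7  [2 out]
  1: b→2  b→3  tau→4  [3 out]
  2: c→4  tau→6  [2 out]
  3: ∅  [STUCK]
  4: a→8  b→5  [2 out]
  5: ∅  [STUCK]
  6: b→1  b→2  [2 out]
  7: a→7  c→4  tau→1  [3 out]
  8: ∅  [STUCK]
trace reaching 3: a·tau·b

Answer: DEADLOCK at state 3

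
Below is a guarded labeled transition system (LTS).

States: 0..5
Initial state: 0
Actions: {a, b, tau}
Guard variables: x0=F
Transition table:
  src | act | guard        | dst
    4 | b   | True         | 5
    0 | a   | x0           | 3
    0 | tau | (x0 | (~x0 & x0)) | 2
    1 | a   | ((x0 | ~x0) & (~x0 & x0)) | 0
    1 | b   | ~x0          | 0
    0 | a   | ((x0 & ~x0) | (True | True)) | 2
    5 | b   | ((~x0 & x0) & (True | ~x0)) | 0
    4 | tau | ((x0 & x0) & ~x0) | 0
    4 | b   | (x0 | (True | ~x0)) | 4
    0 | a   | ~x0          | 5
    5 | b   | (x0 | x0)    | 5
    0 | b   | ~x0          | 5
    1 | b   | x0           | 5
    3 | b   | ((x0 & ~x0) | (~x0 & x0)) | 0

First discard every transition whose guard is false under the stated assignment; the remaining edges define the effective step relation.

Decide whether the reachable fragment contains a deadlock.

Answer: DEADLOCK at state 2

Trace:
Reach set: {0,2,5}
  0: a→2  a→5  b→5  [3 exit(s)]
  2: ∅  [deadlock]
  5: ∅  [deadlock]
trace reaching 2: a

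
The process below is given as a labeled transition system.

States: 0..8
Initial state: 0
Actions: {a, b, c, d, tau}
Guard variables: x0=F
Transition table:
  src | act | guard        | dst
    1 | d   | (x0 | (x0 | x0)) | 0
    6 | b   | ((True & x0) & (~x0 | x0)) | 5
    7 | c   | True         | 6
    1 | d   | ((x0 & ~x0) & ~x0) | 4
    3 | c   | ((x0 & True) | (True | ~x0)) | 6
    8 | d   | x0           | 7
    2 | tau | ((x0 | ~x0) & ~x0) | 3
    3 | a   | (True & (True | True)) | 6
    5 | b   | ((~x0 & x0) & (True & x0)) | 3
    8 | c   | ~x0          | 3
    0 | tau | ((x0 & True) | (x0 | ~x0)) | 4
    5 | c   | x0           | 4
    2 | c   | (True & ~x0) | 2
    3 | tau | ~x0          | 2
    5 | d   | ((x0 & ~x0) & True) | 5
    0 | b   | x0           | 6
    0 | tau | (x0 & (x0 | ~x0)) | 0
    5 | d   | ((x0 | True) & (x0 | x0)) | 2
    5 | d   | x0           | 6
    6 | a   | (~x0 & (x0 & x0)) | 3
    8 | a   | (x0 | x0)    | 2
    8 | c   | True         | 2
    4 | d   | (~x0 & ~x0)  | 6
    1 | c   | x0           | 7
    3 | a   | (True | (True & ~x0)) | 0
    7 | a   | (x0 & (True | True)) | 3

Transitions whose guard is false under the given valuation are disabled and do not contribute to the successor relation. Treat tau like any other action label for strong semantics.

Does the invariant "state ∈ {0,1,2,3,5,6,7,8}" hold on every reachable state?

Answer: INVARIANT VIOLATED at state 4

Trace:
Allowed set {0,1,2,3,5,6,7,8}
Reachable = {0,4,6}
  0: ok
  4: ✗ unsafe
  6: ok
witness against invariant: tau → 4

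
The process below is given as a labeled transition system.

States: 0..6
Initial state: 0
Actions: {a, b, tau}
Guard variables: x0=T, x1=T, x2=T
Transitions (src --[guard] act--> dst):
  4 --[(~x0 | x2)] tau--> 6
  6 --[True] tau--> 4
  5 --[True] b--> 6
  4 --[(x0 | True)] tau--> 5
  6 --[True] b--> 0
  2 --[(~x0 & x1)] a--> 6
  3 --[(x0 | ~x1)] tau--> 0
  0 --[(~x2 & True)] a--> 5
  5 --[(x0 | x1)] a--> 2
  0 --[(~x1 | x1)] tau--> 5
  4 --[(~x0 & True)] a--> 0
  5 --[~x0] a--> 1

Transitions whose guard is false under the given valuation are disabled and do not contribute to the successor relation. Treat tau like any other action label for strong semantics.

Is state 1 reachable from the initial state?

Answer: UNREACHABLE

Trace:
8 transition(s) survive guard evaluation.
L0 = {0}
L1 = {5}  now seen {0,5}
L2 = {2,6}  now seen {0,2,5,6}
L3 = {4}  now seen {0,2,4,5,6}
R = {0,2,4,5,6}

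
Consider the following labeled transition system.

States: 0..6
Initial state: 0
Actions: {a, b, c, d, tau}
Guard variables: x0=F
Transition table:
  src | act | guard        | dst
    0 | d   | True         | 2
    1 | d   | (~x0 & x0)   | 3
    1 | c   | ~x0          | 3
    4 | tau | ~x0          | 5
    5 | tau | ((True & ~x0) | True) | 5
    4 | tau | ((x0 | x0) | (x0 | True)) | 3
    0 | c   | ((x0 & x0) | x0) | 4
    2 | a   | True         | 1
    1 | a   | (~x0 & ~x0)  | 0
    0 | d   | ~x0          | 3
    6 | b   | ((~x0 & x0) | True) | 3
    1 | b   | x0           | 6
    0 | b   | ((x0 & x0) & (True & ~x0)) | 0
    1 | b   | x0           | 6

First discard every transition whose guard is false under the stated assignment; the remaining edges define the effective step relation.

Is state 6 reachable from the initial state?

Answer: UNREACHABLE

Trace:
After dropping false guards: 9 live edges.
L0 = {0}
L1 = {2,3}  total {0,2,3}
L2 = {1}  total {0,1,2,3}
R = {0,1,2,3}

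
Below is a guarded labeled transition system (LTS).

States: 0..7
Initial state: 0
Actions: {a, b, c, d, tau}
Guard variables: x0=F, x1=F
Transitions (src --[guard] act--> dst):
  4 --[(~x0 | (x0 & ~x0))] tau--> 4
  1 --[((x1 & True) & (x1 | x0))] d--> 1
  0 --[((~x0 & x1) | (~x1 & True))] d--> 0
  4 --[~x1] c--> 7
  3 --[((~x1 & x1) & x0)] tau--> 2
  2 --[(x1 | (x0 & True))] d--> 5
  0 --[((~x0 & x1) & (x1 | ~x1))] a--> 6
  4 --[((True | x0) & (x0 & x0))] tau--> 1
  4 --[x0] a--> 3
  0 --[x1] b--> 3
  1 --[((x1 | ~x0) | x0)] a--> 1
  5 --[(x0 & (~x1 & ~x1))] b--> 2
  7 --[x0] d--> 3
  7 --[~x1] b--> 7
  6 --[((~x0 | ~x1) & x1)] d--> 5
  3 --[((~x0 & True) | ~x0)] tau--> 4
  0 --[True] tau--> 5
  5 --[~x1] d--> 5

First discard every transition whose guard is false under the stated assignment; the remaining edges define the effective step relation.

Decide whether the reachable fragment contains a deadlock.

Answer: DEADLOCK-FREE

Analysis:
R = {0,5}
  0: d→0  tau→5  [2 exit(s)]
  5: d→5  [1 exit(s)]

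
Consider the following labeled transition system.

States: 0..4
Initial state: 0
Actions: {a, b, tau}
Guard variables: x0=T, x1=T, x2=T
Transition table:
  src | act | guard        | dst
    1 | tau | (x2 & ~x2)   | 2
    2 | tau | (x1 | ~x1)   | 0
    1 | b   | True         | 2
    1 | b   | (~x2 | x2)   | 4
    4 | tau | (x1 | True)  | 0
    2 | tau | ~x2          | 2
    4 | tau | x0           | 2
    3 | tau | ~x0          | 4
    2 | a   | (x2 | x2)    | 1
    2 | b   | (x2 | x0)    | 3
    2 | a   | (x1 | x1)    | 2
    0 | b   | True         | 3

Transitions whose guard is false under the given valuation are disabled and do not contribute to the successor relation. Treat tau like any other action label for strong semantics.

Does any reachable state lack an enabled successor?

Reachable = {0,3}
  0: b→3  [deg 1]
  3: ∅  [deadlock]
trace reaching 3: b

Answer: DEADLOCK at state 3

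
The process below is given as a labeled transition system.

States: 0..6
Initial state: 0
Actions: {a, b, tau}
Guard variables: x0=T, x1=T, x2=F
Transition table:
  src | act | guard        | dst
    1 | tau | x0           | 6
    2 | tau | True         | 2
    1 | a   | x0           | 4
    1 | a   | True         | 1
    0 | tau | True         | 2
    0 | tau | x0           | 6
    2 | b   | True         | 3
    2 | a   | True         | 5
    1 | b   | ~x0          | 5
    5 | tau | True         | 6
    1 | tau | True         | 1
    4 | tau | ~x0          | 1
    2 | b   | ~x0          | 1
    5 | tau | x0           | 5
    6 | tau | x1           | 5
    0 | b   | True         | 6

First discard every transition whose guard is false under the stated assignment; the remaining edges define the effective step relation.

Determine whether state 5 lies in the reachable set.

Answer: REACHABLE

Analysis:
Guard filter leaves 13 enabled edge(s).
L0 = {0}
L1 = {2,6}  total {0,2,6}
L2 = {3,5}  total {0,2,3,5,6}
Reachable = {0,2,3,5,6}
Path to 5: tau·a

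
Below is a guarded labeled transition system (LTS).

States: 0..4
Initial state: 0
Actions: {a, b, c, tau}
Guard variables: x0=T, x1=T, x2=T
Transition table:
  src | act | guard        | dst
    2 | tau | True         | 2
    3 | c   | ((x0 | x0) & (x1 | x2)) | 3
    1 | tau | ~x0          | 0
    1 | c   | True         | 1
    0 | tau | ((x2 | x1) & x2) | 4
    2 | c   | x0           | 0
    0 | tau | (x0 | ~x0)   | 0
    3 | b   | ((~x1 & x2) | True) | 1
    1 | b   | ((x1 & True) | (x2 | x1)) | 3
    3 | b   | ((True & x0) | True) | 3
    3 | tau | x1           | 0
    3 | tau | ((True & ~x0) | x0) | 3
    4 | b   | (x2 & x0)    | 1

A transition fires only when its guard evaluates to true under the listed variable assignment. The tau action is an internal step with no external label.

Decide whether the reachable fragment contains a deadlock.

R = {0,1,3,4}
  0: tau→0  tau→4  [2 out]
  1: b→3  c→1  [2 out]
  3: b→1  b→3  c→3  tau→0  tau→3  [5 out]
  4: b→1  [1 out]

Answer: DEADLOCK-FREE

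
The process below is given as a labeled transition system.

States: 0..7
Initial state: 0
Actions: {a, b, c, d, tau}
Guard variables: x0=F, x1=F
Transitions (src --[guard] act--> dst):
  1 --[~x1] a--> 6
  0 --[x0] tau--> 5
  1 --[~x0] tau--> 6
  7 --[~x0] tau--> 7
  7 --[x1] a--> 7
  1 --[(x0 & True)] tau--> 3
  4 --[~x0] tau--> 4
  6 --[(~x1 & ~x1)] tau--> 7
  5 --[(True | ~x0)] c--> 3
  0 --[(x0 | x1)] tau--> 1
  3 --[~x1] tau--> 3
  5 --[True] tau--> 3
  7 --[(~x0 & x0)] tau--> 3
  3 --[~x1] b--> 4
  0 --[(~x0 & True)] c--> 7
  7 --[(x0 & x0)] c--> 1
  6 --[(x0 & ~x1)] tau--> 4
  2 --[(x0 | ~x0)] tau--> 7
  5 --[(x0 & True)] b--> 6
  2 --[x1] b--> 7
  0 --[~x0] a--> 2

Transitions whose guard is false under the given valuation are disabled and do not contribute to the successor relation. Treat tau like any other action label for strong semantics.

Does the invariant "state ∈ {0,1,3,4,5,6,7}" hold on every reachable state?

Inv-set: {0,1,3,4,5,6,7}
R = {0,2,7}
  0: ok
  2: VIOLATES
  7: ok
reach 2 via a — violates

Answer: INVARIANT VIOLATED at state 2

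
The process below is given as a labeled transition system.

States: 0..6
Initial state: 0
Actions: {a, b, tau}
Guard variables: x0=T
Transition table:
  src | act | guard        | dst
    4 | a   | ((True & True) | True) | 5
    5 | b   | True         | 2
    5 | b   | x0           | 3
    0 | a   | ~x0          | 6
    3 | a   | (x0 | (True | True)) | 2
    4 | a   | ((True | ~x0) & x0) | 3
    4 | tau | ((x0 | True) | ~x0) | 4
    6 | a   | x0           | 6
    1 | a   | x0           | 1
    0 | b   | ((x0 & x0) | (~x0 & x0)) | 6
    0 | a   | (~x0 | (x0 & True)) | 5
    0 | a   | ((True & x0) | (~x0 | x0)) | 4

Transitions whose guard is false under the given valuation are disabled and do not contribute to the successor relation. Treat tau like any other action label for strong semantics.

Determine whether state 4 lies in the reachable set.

After dropping false guards: 11 live edges.
L0 = {0}
L1 = {4,5,6}  cumulative {0,4,5,6}
L2 = {2,3}  cumulative {0,2,3,4,5,6}
R = {0,2,3,4,5,6}
witness 4: a

Answer: REACHABLE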